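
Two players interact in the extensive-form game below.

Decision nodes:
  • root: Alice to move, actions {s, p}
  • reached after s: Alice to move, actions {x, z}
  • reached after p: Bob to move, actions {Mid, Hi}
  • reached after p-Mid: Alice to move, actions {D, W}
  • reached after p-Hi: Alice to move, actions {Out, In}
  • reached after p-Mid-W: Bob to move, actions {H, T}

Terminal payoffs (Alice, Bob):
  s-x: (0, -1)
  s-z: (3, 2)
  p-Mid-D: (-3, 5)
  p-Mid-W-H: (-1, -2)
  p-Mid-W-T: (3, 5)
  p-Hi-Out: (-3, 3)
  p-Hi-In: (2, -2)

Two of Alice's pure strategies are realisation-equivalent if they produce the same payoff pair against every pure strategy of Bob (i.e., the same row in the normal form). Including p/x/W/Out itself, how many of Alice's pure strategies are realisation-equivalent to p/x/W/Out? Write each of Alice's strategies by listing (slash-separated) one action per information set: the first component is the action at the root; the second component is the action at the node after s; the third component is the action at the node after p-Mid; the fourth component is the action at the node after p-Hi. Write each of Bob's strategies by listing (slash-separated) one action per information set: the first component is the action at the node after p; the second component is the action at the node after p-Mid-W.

Row for p/x/W/Out (columns Mid/H, Mid/T, Hi/H, Hi/T): (-1,-2) (3,5) (-3,3) (-3,3).
Under p/x/W/Out, Alice's choice at the node after s can never be reached regardless of what Bob does, so varying those choices leaves every outcome unchanged.
Holding the reachable choices fixed and varying the unreachable one freely already gives 2 equivalent strategies.
No other strategy reproduces this row, so those 2 are the full class: p/x/W/Out, p/z/W/Out.

2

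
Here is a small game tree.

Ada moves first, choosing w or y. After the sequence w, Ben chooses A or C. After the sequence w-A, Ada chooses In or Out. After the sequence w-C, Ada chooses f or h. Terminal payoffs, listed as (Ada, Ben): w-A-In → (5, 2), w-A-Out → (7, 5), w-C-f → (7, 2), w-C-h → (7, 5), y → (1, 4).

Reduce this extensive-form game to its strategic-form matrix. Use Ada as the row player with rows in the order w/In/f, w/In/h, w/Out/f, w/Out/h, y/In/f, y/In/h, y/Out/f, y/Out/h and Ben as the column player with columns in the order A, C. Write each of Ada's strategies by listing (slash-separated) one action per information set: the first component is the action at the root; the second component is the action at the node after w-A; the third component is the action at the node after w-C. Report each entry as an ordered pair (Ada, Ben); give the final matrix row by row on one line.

w/In/f: (5,2) (7,2) | w/In/h: (5,2) (7,5) | w/Out/f: (7,5) (7,2) | w/Out/h: (7,5) (7,5) | y/In/f: (1,4) (1,4) | y/In/h: (1,4) (1,4) | y/Out/f: (1,4) (1,4) | y/Out/h: (1,4) (1,4)

               A        C
 w/In/f    (5,2)    (7,2)
 w/In/h    (5,2)    (7,5)
w/Out/f    (7,5)    (7,2)
w/Out/h    (7,5)    (7,5)
 y/In/f    (1,4)    (1,4)
 y/In/h    (1,4)    (1,4)
y/Out/f    (1,4)    (1,4)
y/Out/h    (1,4)    (1,4)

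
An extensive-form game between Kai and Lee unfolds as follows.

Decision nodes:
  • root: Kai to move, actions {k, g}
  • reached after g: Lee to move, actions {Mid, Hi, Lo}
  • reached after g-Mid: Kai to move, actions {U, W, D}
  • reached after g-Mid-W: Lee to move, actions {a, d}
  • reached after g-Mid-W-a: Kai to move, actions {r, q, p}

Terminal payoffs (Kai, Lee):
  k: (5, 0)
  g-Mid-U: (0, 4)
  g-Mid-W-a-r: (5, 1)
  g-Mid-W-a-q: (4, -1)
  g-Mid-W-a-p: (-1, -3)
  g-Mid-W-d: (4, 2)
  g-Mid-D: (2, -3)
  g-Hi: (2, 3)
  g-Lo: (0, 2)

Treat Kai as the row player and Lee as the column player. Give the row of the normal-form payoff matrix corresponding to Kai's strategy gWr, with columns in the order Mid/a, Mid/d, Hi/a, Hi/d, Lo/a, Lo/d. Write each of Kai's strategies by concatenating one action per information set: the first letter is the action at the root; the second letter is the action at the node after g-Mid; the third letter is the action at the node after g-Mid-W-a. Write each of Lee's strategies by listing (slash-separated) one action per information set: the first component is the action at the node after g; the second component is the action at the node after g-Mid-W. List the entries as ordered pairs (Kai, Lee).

vs Mid/a: Kai plays g → Lee plays Mid at [g] → Kai plays W at [g-Mid] → Lee plays a at [g-Mid-W] → Kai plays r at [g-Mid-W-a] → (5, 1)
vs Mid/d: Kai plays g → Lee plays Mid at [g] → Kai plays W at [g-Mid] → Lee plays d at [g-Mid-W] → (4, 2)
vs Hi/a: Kai plays g → Lee plays Hi at [g] → (2, 3)
vs Hi/d: Kai plays g → Lee plays Hi at [g] → (2, 3)
vs Lo/a: Kai plays g → Lee plays Lo at [g] → (0, 2)
vs Lo/d: Kai plays g → Lee plays Lo at [g] → (0, 2)

(5,1) (4,2) (2,3) (2,3) (0,2) (0,2)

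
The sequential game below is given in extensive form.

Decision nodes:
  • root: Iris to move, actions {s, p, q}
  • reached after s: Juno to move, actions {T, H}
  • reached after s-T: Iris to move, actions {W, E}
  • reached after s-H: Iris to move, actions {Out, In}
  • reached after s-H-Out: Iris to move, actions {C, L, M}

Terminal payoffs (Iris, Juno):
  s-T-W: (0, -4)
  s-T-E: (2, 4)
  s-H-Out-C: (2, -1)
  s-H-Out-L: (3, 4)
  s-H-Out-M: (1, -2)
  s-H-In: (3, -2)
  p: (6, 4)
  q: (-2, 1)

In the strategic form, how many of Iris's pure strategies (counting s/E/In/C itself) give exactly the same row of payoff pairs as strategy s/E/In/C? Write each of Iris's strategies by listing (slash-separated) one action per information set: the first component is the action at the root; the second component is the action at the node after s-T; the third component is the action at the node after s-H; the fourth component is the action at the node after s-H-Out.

Row for s/E/In/C (columns T, H): (2,4) (3,-2).
Under s/E/In/C, Iris's choice at the node after s-H-Out can never be reached regardless of what Juno does, so varying those choices leaves every outcome unchanged.
Holding the reachable choices fixed and varying the unreachable one freely already gives 3 equivalent strategies.
No other strategy reproduces this row, so those 3 are the full class: s/E/In/C, s/E/In/L, s/E/In/M.

3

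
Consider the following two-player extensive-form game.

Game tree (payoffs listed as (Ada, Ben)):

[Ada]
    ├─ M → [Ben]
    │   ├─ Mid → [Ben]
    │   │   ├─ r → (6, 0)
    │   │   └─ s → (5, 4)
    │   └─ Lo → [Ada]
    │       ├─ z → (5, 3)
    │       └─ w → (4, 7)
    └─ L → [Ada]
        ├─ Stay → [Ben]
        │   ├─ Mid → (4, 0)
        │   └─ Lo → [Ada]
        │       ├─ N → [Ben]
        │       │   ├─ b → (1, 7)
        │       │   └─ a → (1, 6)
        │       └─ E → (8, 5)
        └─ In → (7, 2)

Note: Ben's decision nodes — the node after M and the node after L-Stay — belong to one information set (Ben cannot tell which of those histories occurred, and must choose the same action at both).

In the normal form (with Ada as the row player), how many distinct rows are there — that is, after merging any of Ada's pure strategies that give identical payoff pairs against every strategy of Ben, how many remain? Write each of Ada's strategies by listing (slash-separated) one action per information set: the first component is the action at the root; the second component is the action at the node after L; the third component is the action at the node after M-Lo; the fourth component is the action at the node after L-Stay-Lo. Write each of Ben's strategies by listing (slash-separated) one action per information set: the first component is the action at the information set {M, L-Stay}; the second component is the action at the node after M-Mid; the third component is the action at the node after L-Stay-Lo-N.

Ada has 16 pure strategies: M/Stay/z/N, M/Stay/z/E, M/Stay/w/N, M/Stay/w/E, M/In/z/N, M/In/z/E, M/In/w/N, M/In/w/E, L/Stay/z/N, L/Stay/z/E, L/Stay/w/N, L/Stay/w/E, L/In/z/N, L/In/z/E, L/In/w/N, L/In/w/E. Columns: Mid/r/b, Mid/r/a, Mid/s/b, Mid/s/a, Lo/r/b, Lo/r/a, Lo/s/b, Lo/s/a.
{M/Stay/z/N, M/Stay/z/E, M/In/z/N, M/In/z/E} → row (6,0) (6,0) (5,4) (5,4) (5,3) (5,3) (5,3) (5,3)
{M/Stay/w/N, M/Stay/w/E, M/In/w/N, M/In/w/E} → row (6,0) (6,0) (5,4) (5,4) (4,7) (4,7) (4,7) (4,7)
{L/Stay/z/N, L/Stay/w/N} → row (4,0) (4,0) (4,0) (4,0) (1,7) (1,6) (1,7) (1,6)
{L/Stay/z/E, L/Stay/w/E} → row (4,0) (4,0) (4,0) (4,0) (8,5) (8,5) (8,5) (8,5)
{L/In/z/N, L/In/z/E, L/In/w/N, L/In/w/E} → row (7,2) (7,2) (7,2) (7,2) (7,2) (7,2) (7,2) (7,2)
That's 5 distinct rows out of 16 strategies.

5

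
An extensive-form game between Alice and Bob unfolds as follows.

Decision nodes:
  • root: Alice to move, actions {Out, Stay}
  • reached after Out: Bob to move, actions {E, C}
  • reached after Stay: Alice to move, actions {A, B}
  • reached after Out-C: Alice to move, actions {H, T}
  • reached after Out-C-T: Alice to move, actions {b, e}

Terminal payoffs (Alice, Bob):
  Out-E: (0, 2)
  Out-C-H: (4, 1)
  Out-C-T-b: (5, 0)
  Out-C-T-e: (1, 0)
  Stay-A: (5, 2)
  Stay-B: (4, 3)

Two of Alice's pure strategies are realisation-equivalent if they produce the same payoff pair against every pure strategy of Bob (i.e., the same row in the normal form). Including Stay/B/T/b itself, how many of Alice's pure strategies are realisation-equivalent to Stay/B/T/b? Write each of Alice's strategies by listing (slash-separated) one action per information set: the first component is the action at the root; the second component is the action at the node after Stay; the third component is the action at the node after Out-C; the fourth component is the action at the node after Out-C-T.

Row for Stay/B/T/b (columns E, C): (4,3) (4,3).
Under Stay/B/T/b, Alice's choice at the node after Out-C and at the node after Out-C-T can never be reached regardless of what Bob does, so varying those choices leaves every outcome unchanged.
Holding the reachable choices fixed and varying the unreachable ones freely already gives 2 × 2 = 4 equivalent strategies.
No other strategy reproduces this row, so those 4 are the full class: Stay/B/H/b, Stay/B/H/e, Stay/B/T/b, Stay/B/T/e.

4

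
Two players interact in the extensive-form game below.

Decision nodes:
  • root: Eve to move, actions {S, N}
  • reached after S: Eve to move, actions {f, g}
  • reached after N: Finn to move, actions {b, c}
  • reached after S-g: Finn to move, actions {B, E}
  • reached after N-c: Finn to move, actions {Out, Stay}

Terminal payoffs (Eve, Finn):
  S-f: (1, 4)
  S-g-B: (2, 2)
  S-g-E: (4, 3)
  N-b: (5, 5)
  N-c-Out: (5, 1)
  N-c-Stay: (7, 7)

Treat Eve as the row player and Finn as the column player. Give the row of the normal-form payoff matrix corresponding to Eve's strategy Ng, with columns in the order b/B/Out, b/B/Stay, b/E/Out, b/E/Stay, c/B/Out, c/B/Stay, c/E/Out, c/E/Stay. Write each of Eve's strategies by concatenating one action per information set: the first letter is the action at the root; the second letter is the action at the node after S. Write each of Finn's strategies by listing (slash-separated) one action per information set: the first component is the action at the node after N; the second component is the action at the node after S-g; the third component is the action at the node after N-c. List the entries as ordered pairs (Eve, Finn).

(5,5) (5,5) (5,5) (5,5) (5,1) (7,7) (5,1) (7,7)

vs b/B/Out: Eve plays N → Finn plays b at [N] → (5, 5)
vs b/B/Stay: Eve plays N → Finn plays b at [N] → (5, 5)
vs b/E/Out: Eve plays N → Finn plays b at [N] → (5, 5)
vs b/E/Stay: Eve plays N → Finn plays b at [N] → (5, 5)
vs c/B/Out: Eve plays N → Finn plays c at [N] → Finn plays Out at [N-c] → (5, 1)
vs c/B/Stay: Eve plays N → Finn plays c at [N] → Finn plays Stay at [N-c] → (7, 7)
vs c/E/Out: Eve plays N → Finn plays c at [N] → Finn plays Out at [N-c] → (5, 1)
vs c/E/Stay: Eve plays N → Finn plays c at [N] → Finn plays Stay at [N-c] → (7, 7)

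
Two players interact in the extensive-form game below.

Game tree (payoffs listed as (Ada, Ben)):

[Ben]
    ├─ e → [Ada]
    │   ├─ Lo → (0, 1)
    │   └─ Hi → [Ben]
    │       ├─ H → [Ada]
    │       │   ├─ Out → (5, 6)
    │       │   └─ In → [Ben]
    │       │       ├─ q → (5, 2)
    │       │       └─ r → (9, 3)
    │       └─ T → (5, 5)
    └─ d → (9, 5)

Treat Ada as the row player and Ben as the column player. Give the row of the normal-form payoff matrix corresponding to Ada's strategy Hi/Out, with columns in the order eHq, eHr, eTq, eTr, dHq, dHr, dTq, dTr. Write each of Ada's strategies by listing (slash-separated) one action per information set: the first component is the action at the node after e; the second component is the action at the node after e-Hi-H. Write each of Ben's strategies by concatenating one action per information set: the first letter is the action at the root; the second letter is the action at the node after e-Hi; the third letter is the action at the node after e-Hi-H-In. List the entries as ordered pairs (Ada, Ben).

(5,6) (5,6) (5,5) (5,5) (9,5) (9,5) (9,5) (9,5)

vs eHq: Ben plays e → Ada plays Hi at [e] → Ben plays H at [e-Hi] → Ada plays Out at [e-Hi-H] → (5, 6)
vs eHr: Ben plays e → Ada plays Hi at [e] → Ben plays H at [e-Hi] → Ada plays Out at [e-Hi-H] → (5, 6)
vs eTq: Ben plays e → Ada plays Hi at [e] → Ben plays T at [e-Hi] → (5, 5)
vs eTr: Ben plays e → Ada plays Hi at [e] → Ben plays T at [e-Hi] → (5, 5)
vs dHq: Ben plays d → (9, 5)
vs dHr: Ben plays d → (9, 5)
vs dTq: Ben plays d → (9, 5)
vs dTr: Ben plays d → (9, 5)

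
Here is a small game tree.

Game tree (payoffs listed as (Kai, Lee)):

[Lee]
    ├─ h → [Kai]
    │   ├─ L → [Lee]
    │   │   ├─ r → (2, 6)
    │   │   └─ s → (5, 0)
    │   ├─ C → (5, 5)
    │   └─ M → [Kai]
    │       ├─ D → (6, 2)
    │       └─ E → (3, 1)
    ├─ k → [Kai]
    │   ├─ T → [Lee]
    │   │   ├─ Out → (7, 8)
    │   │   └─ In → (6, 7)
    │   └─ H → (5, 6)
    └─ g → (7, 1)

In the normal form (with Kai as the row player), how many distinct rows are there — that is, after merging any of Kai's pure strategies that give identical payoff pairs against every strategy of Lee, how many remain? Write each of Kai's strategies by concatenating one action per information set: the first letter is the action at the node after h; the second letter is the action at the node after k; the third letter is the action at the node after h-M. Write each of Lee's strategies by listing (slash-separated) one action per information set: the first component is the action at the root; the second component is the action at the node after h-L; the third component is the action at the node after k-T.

Kai has 12 pure strategies: LTD, LTE, LHD, LHE, CTD, CTE, CHD, CHE, MTD, MTE, MHD, MHE. Columns: h/r/Out, h/r/In, h/s/Out, h/s/In, k/r/Out, k/r/In, k/s/Out, k/s/In, g/r/Out, g/r/In, g/s/Out, g/s/In.
{LTD, LTE} → row (2,6) (2,6) (5,0) (5,0) (7,8) (6,7) (7,8) (6,7) (7,1) (7,1) (7,1) (7,1)
{LHD, LHE} → row (2,6) (2,6) (5,0) (5,0) (5,6) (5,6) (5,6) (5,6) (7,1) (7,1) (7,1) (7,1)
{CTD, CTE} → row (5,5) (5,5) (5,5) (5,5) (7,8) (6,7) (7,8) (6,7) (7,1) (7,1) (7,1) (7,1)
{CHD, CHE} → row (5,5) (5,5) (5,5) (5,5) (5,6) (5,6) (5,6) (5,6) (7,1) (7,1) (7,1) (7,1)
{MTD} → row (6,2) (6,2) (6,2) (6,2) (7,8) (6,7) (7,8) (6,7) (7,1) (7,1) (7,1) (7,1)
{MTE} → row (3,1) (3,1) (3,1) (3,1) (7,8) (6,7) (7,8) (6,7) (7,1) (7,1) (7,1) (7,1)
{MHD} → row (6,2) (6,2) (6,2) (6,2) (5,6) (5,6) (5,6) (5,6) (7,1) (7,1) (7,1) (7,1)
{MHE} → row (3,1) (3,1) (3,1) (3,1) (5,6) (5,6) (5,6) (5,6) (7,1) (7,1) (7,1) (7,1)
That's 8 distinct rows out of 12 strategies.

8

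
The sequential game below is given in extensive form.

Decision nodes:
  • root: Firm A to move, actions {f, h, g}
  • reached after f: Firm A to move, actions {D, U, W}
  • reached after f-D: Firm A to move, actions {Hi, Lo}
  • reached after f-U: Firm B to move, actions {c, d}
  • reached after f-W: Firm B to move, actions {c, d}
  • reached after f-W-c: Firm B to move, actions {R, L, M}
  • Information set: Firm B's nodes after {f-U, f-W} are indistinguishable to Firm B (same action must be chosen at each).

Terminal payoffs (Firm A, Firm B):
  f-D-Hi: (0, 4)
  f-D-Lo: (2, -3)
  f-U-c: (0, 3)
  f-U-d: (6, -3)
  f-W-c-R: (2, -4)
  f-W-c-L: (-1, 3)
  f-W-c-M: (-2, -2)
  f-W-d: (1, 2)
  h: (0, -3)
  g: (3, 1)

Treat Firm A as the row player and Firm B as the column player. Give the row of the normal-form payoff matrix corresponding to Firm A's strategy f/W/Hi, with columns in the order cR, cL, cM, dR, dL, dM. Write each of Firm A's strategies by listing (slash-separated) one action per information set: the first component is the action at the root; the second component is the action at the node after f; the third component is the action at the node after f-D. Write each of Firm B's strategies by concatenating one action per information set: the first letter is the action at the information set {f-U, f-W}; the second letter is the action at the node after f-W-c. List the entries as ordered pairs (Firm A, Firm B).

vs cR: Firm A plays f → Firm A plays W at [f] → Firm B plays c at [f-W] → Firm B plays R at [f-W-c] → (2, -4)
vs cL: Firm A plays f → Firm A plays W at [f] → Firm B plays c at [f-W] → Firm B plays L at [f-W-c] → (-1, 3)
vs cM: Firm A plays f → Firm A plays W at [f] → Firm B plays c at [f-W] → Firm B plays M at [f-W-c] → (-2, -2)
vs dR: Firm A plays f → Firm A plays W at [f] → Firm B plays d at [f-W] → (1, 2)
vs dL: Firm A plays f → Firm A plays W at [f] → Firm B plays d at [f-W] → (1, 2)
vs dM: Firm A plays f → Firm A plays W at [f] → Firm B plays d at [f-W] → (1, 2)

(2,-4) (-1,3) (-2,-2) (1,2) (1,2) (1,2)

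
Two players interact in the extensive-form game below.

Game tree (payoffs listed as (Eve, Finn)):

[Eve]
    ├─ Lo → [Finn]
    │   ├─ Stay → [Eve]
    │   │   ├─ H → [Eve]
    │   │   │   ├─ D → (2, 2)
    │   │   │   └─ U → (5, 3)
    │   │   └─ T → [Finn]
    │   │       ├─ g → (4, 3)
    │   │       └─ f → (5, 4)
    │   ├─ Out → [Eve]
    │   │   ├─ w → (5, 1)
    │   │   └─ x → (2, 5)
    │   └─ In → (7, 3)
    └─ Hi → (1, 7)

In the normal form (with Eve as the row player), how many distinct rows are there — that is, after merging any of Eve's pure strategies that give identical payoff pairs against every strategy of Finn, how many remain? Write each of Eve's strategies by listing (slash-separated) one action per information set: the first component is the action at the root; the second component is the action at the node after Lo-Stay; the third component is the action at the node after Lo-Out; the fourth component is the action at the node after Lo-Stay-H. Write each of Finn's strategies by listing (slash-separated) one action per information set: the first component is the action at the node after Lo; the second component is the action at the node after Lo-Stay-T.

Eve has 16 pure strategies: Lo/H/w/D, Lo/H/w/U, Lo/H/x/D, Lo/H/x/U, Lo/T/w/D, Lo/T/w/U, Lo/T/x/D, Lo/T/x/U, Hi/H/w/D, Hi/H/w/U, Hi/H/x/D, Hi/H/x/U, Hi/T/w/D, Hi/T/w/U, Hi/T/x/D, Hi/T/x/U. Columns: Stay/g, Stay/f, Out/g, Out/f, In/g, In/f.
{Lo/H/w/D} → row (2,2) (2,2) (5,1) (5,1) (7,3) (7,3)
{Lo/H/w/U} → row (5,3) (5,3) (5,1) (5,1) (7,3) (7,3)
{Lo/H/x/D} → row (2,2) (2,2) (2,5) (2,5) (7,3) (7,3)
{Lo/H/x/U} → row (5,3) (5,3) (2,5) (2,5) (7,3) (7,3)
{Lo/T/w/D, Lo/T/w/U} → row (4,3) (5,4) (5,1) (5,1) (7,3) (7,3)
{Lo/T/x/D, Lo/T/x/U} → row (4,3) (5,4) (2,5) (2,5) (7,3) (7,3)
{Hi/H/w/D, Hi/H/w/U, Hi/H/x/D, Hi/H/x/U, Hi/T/w/D, Hi/T/w/U, Hi/T/x/D, Hi/T/x/U} → row (1,7) (1,7) (1,7) (1,7) (1,7) (1,7)
That's 7 distinct rows out of 16 strategies.

7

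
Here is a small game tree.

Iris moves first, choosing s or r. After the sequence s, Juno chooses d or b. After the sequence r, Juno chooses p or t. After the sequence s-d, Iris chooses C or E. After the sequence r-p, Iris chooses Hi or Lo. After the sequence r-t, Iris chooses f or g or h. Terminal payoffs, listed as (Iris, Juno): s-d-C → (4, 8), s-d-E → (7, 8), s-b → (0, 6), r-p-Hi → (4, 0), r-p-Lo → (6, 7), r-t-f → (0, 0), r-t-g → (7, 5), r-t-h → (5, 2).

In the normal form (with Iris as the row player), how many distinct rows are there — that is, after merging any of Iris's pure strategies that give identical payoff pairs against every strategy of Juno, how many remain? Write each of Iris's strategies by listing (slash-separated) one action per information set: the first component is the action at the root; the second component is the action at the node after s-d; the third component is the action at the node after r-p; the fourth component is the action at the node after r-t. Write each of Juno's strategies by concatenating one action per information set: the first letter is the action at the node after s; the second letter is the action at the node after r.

Iris has 24 pure strategies: s/C/Hi/f, s/C/Hi/g, s/C/Hi/h, s/C/Lo/f, s/C/Lo/g, s/C/Lo/h, s/E/Hi/f, s/E/Hi/g, s/E/Hi/h, s/E/Lo/f, s/E/Lo/g, s/E/Lo/h, r/C/Hi/f, r/C/Hi/g, r/C/Hi/h, r/C/Lo/f, r/C/Lo/g, r/C/Lo/h, r/E/Hi/f, r/E/Hi/g, r/E/Hi/h, r/E/Lo/f, r/E/Lo/g, r/E/Lo/h. Columns: dp, dt, bp, bt.
{s/C/Hi/f, s/C/Hi/g, s/C/Hi/h, s/C/Lo/f, s/C/Lo/g, s/C/Lo/h} → row (4,8) (4,8) (0,6) (0,6)
{s/E/Hi/f, s/E/Hi/g, s/E/Hi/h, s/E/Lo/f, s/E/Lo/g, s/E/Lo/h} → row (7,8) (7,8) (0,6) (0,6)
{r/C/Hi/f, r/E/Hi/f} → row (4,0) (0,0) (4,0) (0,0)
{r/C/Hi/g, r/E/Hi/g} → row (4,0) (7,5) (4,0) (7,5)
{r/C/Hi/h, r/E/Hi/h} → row (4,0) (5,2) (4,0) (5,2)
{r/C/Lo/f, r/E/Lo/f} → row (6,7) (0,0) (6,7) (0,0)
{r/C/Lo/g, r/E/Lo/g} → row (6,7) (7,5) (6,7) (7,5)
{r/C/Lo/h, r/E/Lo/h} → row (6,7) (5,2) (6,7) (5,2)
That's 8 distinct rows out of 24 strategies.

8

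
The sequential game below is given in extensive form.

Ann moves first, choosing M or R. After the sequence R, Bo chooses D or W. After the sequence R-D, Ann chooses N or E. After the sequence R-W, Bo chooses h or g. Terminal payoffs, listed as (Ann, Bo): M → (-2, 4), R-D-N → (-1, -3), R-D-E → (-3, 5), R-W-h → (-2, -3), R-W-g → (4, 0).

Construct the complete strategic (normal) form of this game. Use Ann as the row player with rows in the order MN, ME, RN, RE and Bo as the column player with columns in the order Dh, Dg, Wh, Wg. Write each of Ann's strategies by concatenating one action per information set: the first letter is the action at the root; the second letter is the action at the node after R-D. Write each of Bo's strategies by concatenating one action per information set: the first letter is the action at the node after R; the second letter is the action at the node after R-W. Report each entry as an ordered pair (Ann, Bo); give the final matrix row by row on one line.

Row MN: Dh→(-2,4), Dg→(-2,4), Wh→(-2,4), Wg→(-2,4)
Row ME: Dh→(-2,4), Dg→(-2,4), Wh→(-2,4), Wg→(-2,4)
Row RN: Dh→(-1,-3), Dg→(-1,-3), Wh→(-2,-3), Wg→(4,0)
Row RE: Dh→(-3,5), Dg→(-3,5), Wh→(-2,-3), Wg→(4,0)

MN: (-2,4) (-2,4) (-2,4) (-2,4) | ME: (-2,4) (-2,4) (-2,4) (-2,4) | RN: (-1,-3) (-1,-3) (-2,-3) (4,0) | RE: (-3,5) (-3,5) (-2,-3) (4,0)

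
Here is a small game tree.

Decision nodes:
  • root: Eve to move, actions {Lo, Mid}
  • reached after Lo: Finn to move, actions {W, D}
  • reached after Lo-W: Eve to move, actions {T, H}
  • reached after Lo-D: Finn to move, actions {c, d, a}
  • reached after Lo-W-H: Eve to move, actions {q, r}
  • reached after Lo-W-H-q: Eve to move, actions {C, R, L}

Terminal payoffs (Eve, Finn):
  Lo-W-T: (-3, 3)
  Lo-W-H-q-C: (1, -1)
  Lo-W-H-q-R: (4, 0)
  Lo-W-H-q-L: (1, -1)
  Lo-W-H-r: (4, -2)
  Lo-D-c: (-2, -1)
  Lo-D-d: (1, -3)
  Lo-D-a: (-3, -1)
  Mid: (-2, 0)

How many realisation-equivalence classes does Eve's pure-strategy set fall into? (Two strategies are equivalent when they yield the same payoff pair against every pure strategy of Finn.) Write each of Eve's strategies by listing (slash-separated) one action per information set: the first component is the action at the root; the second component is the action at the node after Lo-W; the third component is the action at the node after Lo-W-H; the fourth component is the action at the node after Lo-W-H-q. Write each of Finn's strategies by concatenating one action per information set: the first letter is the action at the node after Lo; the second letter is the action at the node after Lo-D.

5

Eve has 24 pure strategies: Lo/T/q/C, Lo/T/q/R, Lo/T/q/L, Lo/T/r/C, Lo/T/r/R, Lo/T/r/L, Lo/H/q/C, Lo/H/q/R, Lo/H/q/L, Lo/H/r/C, Lo/H/r/R, Lo/H/r/L, Mid/T/q/C, Mid/T/q/R, Mid/T/q/L, Mid/T/r/C, Mid/T/r/R, Mid/T/r/L, Mid/H/q/C, Mid/H/q/R, Mid/H/q/L, Mid/H/r/C, Mid/H/r/R, Mid/H/r/L. Columns: Wc, Wd, Wa, Dc, Dd, Da.
{Lo/T/q/C, Lo/T/q/R, Lo/T/q/L, Lo/T/r/C, Lo/T/r/R, Lo/T/r/L} → row (-3,3) (-3,3) (-3,3) (-2,-1) (1,-3) (-3,-1)
{Lo/H/q/C, Lo/H/q/L} → row (1,-1) (1,-1) (1,-1) (-2,-1) (1,-3) (-3,-1)
{Lo/H/q/R} → row (4,0) (4,0) (4,0) (-2,-1) (1,-3) (-3,-1)
{Lo/H/r/C, Lo/H/r/R, Lo/H/r/L} → row (4,-2) (4,-2) (4,-2) (-2,-1) (1,-3) (-3,-1)
{Mid/T/q/C, Mid/T/q/R, Mid/T/q/L, Mid/T/r/C, Mid/T/r/R, Mid/T/r/L, Mid/H/q/C, Mid/H/q/R, Mid/H/q/L, Mid/H/r/C, Mid/H/r/R, Mid/H/r/L} → row (-2,0) (-2,0) (-2,0) (-2,0) (-2,0) (-2,0)
That's 5 distinct rows out of 24 strategies.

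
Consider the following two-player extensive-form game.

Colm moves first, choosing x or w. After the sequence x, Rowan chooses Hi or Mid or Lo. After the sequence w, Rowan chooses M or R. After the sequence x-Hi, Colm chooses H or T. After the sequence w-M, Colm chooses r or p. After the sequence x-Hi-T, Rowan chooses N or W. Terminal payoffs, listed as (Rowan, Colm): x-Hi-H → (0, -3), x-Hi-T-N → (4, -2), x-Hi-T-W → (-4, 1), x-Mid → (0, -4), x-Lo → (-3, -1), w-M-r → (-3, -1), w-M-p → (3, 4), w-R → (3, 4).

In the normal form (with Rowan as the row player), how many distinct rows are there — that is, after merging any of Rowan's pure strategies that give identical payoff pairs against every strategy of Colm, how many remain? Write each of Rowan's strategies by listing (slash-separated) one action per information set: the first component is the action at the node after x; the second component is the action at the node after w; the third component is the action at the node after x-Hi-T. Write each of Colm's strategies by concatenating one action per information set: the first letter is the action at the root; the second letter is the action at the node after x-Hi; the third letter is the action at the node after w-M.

Rowan has 12 pure strategies: Hi/M/N, Hi/M/W, Hi/R/N, Hi/R/W, Mid/M/N, Mid/M/W, Mid/R/N, Mid/R/W, Lo/M/N, Lo/M/W, Lo/R/N, Lo/R/W. Columns: xHr, xHp, xTr, xTp, wHr, wHp, wTr, wTp.
{Hi/M/N} → row (0,-3) (0,-3) (4,-2) (4,-2) (-3,-1) (3,4) (-3,-1) (3,4)
{Hi/M/W} → row (0,-3) (0,-3) (-4,1) (-4,1) (-3,-1) (3,4) (-3,-1) (3,4)
{Hi/R/N} → row (0,-3) (0,-3) (4,-2) (4,-2) (3,4) (3,4) (3,4) (3,4)
{Hi/R/W} → row (0,-3) (0,-3) (-4,1) (-4,1) (3,4) (3,4) (3,4) (3,4)
{Mid/M/N, Mid/M/W} → row (0,-4) (0,-4) (0,-4) (0,-4) (-3,-1) (3,4) (-3,-1) (3,4)
{Mid/R/N, Mid/R/W} → row (0,-4) (0,-4) (0,-4) (0,-4) (3,4) (3,4) (3,4) (3,4)
{Lo/M/N, Lo/M/W} → row (-3,-1) (-3,-1) (-3,-1) (-3,-1) (-3,-1) (3,4) (-3,-1) (3,4)
{Lo/R/N, Lo/R/W} → row (-3,-1) (-3,-1) (-3,-1) (-3,-1) (3,4) (3,4) (3,4) (3,4)
That's 8 distinct rows out of 12 strategies.

8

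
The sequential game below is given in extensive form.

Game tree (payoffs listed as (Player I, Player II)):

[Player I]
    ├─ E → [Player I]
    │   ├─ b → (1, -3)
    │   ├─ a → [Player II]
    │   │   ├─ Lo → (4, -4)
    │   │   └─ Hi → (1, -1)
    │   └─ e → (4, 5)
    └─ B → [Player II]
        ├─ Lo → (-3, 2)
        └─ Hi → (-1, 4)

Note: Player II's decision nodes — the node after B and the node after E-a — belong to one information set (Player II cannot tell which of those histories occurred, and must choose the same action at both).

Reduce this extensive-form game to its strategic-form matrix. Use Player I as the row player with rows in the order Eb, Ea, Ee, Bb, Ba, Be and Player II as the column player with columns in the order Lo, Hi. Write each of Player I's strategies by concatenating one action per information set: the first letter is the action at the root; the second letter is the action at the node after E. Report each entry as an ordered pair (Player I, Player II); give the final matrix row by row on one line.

Eb: (1,-3) (1,-3) | Ea: (4,-4) (1,-1) | Ee: (4,5) (4,5) | Bb: (-3,2) (-1,4) | Ba: (-3,2) (-1,4) | Be: (-3,2) (-1,4)

           Lo       Hi
  Eb   (1,-3)   (1,-3)
  Ea   (4,-4)   (1,-1)
  Ee    (4,5)    (4,5)
  Bb   (-3,2)   (-1,4)
  Ba   (-3,2)   (-1,4)
  Be   (-3,2)   (-1,4)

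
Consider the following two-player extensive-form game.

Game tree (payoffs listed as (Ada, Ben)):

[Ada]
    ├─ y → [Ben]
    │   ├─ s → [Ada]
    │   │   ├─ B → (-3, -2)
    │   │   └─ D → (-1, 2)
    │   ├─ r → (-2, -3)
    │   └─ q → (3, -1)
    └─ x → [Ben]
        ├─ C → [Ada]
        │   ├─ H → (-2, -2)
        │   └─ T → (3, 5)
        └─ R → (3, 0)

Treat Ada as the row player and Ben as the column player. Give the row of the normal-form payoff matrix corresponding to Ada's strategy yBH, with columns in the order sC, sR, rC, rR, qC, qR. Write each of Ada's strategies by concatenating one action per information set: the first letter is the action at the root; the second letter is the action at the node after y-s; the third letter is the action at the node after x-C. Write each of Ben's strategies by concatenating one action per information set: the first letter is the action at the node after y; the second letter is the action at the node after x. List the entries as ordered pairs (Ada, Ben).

(-3,-2) (-3,-2) (-2,-3) (-2,-3) (3,-1) (3,-1)

vs sC: Ada plays y → Ben plays s at [y] → Ada plays B at [y-s] → (-3, -2)
vs sR: Ada plays y → Ben plays s at [y] → Ada plays B at [y-s] → (-3, -2)
vs rC: Ada plays y → Ben plays r at [y] → (-2, -3)
vs rR: Ada plays y → Ben plays r at [y] → (-2, -3)
vs qC: Ada plays y → Ben plays q at [y] → (3, -1)
vs qR: Ada plays y → Ben plays q at [y] → (3, -1)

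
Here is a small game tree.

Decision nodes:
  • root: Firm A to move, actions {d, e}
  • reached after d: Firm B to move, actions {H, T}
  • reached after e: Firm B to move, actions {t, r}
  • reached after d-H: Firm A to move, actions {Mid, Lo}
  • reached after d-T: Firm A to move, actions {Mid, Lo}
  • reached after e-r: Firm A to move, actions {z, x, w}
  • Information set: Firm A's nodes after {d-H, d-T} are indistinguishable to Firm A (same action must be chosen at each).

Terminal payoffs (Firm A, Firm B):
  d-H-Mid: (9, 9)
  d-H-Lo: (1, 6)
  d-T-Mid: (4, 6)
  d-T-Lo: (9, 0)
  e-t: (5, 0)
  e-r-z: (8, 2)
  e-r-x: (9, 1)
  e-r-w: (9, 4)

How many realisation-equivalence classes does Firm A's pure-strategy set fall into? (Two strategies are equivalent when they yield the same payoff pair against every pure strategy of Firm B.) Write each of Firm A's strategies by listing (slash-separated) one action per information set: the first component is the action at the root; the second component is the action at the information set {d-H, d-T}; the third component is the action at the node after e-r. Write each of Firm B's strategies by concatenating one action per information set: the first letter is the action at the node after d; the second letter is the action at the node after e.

Firm A has 12 pure strategies: d/Mid/z, d/Mid/x, d/Mid/w, d/Lo/z, d/Lo/x, d/Lo/w, e/Mid/z, e/Mid/x, e/Mid/w, e/Lo/z, e/Lo/x, e/Lo/w. Columns: Ht, Hr, Tt, Tr.
{d/Mid/z, d/Mid/x, d/Mid/w} → row (9,9) (9,9) (4,6) (4,6)
{d/Lo/z, d/Lo/x, d/Lo/w} → row (1,6) (1,6) (9,0) (9,0)
{e/Mid/z, e/Lo/z} → row (5,0) (8,2) (5,0) (8,2)
{e/Mid/x, e/Lo/x} → row (5,0) (9,1) (5,0) (9,1)
{e/Mid/w, e/Lo/w} → row (5,0) (9,4) (5,0) (9,4)
That's 5 distinct rows out of 12 strategies.

5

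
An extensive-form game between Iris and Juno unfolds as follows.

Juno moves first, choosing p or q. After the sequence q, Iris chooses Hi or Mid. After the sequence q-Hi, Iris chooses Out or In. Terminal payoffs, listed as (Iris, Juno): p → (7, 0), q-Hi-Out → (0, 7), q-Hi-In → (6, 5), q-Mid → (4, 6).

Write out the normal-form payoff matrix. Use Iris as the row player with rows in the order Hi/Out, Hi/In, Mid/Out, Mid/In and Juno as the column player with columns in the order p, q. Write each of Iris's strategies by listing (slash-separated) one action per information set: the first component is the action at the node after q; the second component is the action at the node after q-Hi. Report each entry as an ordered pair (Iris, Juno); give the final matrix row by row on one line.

Row Hi/Out: p→(7,0), q→(0,7)
Row Hi/In: p→(7,0), q→(6,5)
Row Mid/Out: p→(7,0), q→(4,6)
Row Mid/In: p→(7,0), q→(4,6)

Hi/Out: (7,0) (0,7) | Hi/In: (7,0) (6,5) | Mid/Out: (7,0) (4,6) | Mid/In: (7,0) (4,6)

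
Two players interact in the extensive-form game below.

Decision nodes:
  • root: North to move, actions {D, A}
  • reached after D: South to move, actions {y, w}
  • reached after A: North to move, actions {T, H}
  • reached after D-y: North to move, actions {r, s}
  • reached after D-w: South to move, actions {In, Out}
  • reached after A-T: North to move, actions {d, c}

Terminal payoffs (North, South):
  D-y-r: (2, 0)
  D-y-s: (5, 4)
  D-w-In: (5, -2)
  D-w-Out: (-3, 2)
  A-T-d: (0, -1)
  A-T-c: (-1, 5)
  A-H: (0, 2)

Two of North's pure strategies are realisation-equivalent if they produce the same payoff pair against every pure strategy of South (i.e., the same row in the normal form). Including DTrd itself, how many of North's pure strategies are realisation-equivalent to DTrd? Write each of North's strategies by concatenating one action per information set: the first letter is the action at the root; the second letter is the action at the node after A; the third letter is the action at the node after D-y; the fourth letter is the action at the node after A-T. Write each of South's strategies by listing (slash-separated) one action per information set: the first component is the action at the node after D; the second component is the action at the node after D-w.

Row for DTrd (columns y/In, y/Out, w/In, w/Out): (2,0) (2,0) (5,-2) (-3,2).
Under DTrd, North's choice at the node after A and at the node after A-T can never be reached regardless of what South does, so varying those choices leaves every outcome unchanged.
Holding the reachable choices fixed and varying the unreachable ones freely already gives 2 × 2 = 4 equivalent strategies.
No other strategy reproduces this row, so those 4 are the full class: DTrd, DTrc, DHrd, DHrc.

4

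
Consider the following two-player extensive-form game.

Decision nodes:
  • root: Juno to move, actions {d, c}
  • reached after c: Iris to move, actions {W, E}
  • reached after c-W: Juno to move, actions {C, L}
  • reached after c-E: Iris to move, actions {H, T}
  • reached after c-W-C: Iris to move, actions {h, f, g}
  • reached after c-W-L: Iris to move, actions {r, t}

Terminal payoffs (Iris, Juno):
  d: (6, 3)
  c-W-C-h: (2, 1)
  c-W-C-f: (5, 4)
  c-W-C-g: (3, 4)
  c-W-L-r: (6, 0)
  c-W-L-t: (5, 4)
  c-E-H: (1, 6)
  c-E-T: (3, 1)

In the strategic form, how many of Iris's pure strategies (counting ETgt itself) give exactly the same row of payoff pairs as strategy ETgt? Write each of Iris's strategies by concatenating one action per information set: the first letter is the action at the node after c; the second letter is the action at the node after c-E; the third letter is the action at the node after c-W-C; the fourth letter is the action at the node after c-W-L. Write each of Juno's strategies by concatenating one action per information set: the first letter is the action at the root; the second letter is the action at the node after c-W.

Row for ETgt (columns dC, dL, cC, cL): (6,3) (6,3) (3,1) (3,1).
Under ETgt, Iris's choice at the node after c-W-C and at the node after c-W-L can never be reached regardless of what Juno does, so varying those choices leaves every outcome unchanged.
Holding the reachable choices fixed and varying the unreachable ones freely already gives 3 × 2 = 6 equivalent strategies.
No other strategy reproduces this row, so those 6 are the full class: EThr, ETht, ETfr, ETft, ETgr, ETgt.

6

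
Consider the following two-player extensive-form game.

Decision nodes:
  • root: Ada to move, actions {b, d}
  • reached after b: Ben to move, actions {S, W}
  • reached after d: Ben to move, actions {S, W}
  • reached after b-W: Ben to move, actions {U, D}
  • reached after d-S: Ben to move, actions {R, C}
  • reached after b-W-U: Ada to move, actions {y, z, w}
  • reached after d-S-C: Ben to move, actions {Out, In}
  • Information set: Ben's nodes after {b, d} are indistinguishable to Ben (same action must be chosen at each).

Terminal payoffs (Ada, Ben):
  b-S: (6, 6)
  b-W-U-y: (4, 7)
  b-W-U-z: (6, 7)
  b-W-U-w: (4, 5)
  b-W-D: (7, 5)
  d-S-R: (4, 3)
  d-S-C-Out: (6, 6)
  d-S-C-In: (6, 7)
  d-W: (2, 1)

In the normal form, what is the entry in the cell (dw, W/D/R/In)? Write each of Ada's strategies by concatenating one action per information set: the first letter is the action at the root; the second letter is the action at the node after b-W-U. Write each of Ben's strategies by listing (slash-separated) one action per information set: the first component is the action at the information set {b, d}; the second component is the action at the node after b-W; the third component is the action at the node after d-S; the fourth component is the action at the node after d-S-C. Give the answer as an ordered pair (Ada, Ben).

(2, 1)

Trace the play path from the root:
  Ada plays d
  Ben plays W at [d]
→ terminal payoff (2, 1).
(Ada's choice at the node after b-W-U is never reached on this path, so it doesn't affect the outcome.)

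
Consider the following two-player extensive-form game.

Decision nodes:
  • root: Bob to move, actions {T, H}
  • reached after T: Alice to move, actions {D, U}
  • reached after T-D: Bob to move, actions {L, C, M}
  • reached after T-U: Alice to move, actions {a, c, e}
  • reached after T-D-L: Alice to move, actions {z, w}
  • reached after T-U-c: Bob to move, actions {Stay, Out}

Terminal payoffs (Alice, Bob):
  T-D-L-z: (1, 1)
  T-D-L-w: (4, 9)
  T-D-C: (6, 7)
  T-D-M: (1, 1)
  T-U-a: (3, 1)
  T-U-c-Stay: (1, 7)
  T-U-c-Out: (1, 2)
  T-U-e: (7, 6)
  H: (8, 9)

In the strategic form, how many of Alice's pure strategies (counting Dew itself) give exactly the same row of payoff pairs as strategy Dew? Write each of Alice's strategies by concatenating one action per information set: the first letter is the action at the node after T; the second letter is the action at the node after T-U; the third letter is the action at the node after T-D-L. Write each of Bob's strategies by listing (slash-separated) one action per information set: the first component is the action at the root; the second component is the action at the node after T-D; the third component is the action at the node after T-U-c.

Row for Dew (columns T/L/Stay, T/L/Out, T/C/Stay, T/C/Out, T/M/Stay, T/M/Out, H/L/Stay, H/L/Out, H/C/Stay, H/C/Out, H/M/Stay, H/M/Out): (4,9) (4,9) (6,7) (6,7) (1,1) (1,1) (8,9) (8,9) (8,9) (8,9) (8,9) (8,9).
Under Dew, Alice's choice at the node after T-U can never be reached regardless of what Bob does, so varying those choices leaves every outcome unchanged.
Holding the reachable choices fixed and varying the unreachable one freely already gives 3 equivalent strategies.
No other strategy reproduces this row, so those 3 are the full class: Daw, Dcw, Dew.

3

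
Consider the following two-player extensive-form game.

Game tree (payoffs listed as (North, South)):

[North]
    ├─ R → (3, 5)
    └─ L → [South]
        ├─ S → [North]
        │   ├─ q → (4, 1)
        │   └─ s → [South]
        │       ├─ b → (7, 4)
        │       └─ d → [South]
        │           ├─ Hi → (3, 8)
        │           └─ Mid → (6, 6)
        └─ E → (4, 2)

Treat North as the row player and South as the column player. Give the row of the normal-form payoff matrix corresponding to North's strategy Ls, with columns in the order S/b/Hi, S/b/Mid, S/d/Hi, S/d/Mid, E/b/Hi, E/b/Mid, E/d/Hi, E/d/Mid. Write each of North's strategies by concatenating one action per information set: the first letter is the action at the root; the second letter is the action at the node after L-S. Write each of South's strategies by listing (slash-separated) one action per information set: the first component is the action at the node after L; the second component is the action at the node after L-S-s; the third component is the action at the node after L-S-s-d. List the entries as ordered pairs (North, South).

(7,4) (7,4) (3,8) (6,6) (4,2) (4,2) (4,2) (4,2)

vs S/b/Hi: North plays L → South plays S at [L] → North plays s at [L-S] → South plays b at [L-S-s] → (7, 4)
vs S/b/Mid: North plays L → South plays S at [L] → North plays s at [L-S] → South plays b at [L-S-s] → (7, 4)
vs S/d/Hi: North plays L → South plays S at [L] → North plays s at [L-S] → South plays d at [L-S-s] → South plays Hi at [L-S-s-d] → (3, 8)
vs S/d/Mid: North plays L → South plays S at [L] → North plays s at [L-S] → South plays d at [L-S-s] → South plays Mid at [L-S-s-d] → (6, 6)
vs E/b/Hi: North plays L → South plays E at [L] → (4, 2)
vs E/b/Mid: North plays L → South plays E at [L] → (4, 2)
vs E/d/Hi: North plays L → South plays E at [L] → (4, 2)
vs E/d/Mid: North plays L → South plays E at [L] → (4, 2)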